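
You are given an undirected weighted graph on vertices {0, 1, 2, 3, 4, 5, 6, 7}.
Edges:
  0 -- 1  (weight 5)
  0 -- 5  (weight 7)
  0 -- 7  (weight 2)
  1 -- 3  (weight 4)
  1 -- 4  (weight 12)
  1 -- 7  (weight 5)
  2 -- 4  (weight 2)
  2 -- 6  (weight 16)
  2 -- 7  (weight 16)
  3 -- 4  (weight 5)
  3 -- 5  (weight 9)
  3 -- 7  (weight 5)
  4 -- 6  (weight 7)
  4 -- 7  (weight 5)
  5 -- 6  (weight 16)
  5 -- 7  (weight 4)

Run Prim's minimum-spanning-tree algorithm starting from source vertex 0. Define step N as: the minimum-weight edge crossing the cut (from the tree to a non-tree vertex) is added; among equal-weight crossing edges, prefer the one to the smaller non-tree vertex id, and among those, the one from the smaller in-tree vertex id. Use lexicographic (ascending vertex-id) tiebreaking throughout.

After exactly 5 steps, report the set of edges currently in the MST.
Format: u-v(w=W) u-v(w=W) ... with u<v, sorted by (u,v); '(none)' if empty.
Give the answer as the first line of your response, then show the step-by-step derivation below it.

0-1(w=5) 0-7(w=2) 1-3(w=4) 3-4(w=5) 5-7(w=4)

step 1: add edge 0-7 (w=2); MST = {0-7(w=2)}
step 2: add edge 5-7 (w=4); MST = {0-7(w=2) 5-7(w=4)}
step 3: add edge 0-1 (w=5); MST = {0-1(w=5) 0-7(w=2) 5-7(w=4)}
step 4: add edge 1-3 (w=4); MST = {0-1(w=5) 0-7(w=2) 1-3(w=4) 5-7(w=4)}
step 5: add edge 3-4 (w=5); MST = {0-1(w=5) 0-7(w=2) 1-3(w=4) 3-4(w=5) 5-7(w=4)}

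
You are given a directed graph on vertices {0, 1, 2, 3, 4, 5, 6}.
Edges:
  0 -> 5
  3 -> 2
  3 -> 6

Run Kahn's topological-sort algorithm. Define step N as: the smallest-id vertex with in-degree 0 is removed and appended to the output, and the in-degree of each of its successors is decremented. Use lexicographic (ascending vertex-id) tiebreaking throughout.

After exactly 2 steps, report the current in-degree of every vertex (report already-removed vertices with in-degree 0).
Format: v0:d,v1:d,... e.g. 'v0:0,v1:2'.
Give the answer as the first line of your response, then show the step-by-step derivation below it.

v0:0,v1:0,v2:1,v3:0,v4:0,v5:0,v6:1

step 1: output 0; order=[0]; indeg=(0,0,1,0,0,0,1)
step 2: output 1; order=[0,1]; indeg=(0,0,1,0,0,0,1)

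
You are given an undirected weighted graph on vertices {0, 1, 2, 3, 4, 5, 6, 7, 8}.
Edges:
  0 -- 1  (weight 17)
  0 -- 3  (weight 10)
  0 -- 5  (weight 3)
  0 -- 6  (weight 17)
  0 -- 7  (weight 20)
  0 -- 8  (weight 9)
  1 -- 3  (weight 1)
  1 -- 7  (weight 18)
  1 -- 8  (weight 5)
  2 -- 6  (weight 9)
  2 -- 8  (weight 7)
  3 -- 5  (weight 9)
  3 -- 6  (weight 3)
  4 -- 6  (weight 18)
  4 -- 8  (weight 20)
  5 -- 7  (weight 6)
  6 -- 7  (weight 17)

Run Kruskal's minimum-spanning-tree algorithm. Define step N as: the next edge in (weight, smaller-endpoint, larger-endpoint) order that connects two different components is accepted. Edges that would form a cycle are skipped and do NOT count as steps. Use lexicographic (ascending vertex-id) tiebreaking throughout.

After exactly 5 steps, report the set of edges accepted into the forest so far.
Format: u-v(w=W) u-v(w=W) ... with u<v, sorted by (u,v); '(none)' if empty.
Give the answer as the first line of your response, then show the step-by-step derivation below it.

0-5(w=3) 1-3(w=1) 1-8(w=5) 3-6(w=3) 5-7(w=6)

step 1: add edge 1-3 (w=1); MST = {1-3(w=1)}
step 2: add edge 0-5 (w=3); MST = {0-5(w=3) 1-3(w=1)}
step 3: add edge 3-6 (w=3); MST = {0-5(w=3) 1-3(w=1) 3-6(w=3)}
step 4: add edge 1-8 (w=5); MST = {0-5(w=3) 1-3(w=1) 1-8(w=5) 3-6(w=3)}
step 5: add edge 5-7 (w=6); MST = {0-5(w=3) 1-3(w=1) 1-8(w=5) 3-6(w=3) 5-7(w=6)}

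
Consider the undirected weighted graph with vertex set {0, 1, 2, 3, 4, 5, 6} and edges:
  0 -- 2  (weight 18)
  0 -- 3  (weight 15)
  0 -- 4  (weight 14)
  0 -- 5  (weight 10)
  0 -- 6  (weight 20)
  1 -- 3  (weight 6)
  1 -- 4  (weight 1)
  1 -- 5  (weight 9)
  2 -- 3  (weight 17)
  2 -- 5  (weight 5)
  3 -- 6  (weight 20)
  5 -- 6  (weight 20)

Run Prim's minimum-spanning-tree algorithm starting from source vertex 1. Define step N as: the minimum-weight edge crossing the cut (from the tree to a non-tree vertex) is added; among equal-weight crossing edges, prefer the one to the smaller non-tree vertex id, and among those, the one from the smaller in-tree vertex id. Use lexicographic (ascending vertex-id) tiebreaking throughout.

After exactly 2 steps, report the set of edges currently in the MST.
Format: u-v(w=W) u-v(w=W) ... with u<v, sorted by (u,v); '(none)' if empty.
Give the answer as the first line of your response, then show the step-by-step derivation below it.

1-3(w=6) 1-4(w=1)

step 1: add edge 1-4 (w=1); MST = {1-4(w=1)}
step 2: add edge 1-3 (w=6); MST = {1-3(w=6) 1-4(w=1)}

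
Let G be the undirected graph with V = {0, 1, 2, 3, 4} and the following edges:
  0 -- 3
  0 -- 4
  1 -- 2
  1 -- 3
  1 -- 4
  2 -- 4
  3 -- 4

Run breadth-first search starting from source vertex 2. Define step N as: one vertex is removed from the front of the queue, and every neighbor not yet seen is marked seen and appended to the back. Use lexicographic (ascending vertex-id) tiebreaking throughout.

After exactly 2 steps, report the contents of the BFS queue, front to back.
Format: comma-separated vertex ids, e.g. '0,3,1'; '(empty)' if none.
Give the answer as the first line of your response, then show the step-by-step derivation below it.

4,3

step 1: dequeue 2; queue=[1,4]; order=2
step 2: dequeue 1; queue=[4,3]; order=2,1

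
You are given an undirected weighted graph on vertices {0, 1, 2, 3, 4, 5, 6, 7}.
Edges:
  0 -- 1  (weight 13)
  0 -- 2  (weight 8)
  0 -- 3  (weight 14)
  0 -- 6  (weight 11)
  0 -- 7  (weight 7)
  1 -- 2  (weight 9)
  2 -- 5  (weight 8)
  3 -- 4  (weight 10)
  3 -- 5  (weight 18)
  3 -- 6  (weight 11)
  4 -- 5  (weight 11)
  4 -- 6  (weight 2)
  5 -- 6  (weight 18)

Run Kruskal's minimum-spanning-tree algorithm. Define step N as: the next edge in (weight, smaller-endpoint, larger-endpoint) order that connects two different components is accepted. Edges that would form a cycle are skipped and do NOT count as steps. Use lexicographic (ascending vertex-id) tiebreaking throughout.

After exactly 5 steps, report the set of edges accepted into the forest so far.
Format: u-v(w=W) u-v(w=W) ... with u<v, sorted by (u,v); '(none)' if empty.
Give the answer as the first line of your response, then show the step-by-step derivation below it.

0-2(w=8) 0-7(w=7) 1-2(w=9) 2-5(w=8) 4-6(w=2)

step 1: add edge 4-6 (w=2); MST = {4-6(w=2)}
step 2: add edge 0-7 (w=7); MST = {0-7(w=7) 4-6(w=2)}
step 3: add edge 0-2 (w=8); MST = {0-2(w=8) 0-7(w=7) 4-6(w=2)}
step 4: add edge 2-5 (w=8); MST = {0-2(w=8) 0-7(w=7) 2-5(w=8) 4-6(w=2)}
step 5: add edge 1-2 (w=9); MST = {0-2(w=8) 0-7(w=7) 1-2(w=9) 2-5(w=8) 4-6(w=2)}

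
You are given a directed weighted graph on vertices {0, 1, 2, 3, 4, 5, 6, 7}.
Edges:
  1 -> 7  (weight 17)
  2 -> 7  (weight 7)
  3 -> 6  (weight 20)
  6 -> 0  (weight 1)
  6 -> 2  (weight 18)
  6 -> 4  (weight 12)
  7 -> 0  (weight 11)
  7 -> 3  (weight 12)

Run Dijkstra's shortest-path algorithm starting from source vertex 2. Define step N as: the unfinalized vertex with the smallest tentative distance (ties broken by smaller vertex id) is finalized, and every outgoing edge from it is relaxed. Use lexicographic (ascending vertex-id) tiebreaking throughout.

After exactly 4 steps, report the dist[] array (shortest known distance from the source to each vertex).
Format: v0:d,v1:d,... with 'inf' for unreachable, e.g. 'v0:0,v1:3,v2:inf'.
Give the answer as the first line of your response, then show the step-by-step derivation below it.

v0:18,v1:inf,v2:0,v3:19,v4:inf,v5:inf,v6:39,v7:7

step 1: dist = v0:inf,v1:inf,v2:0,v3:inf,v4:inf,v5:inf,v6:inf,v7:7
step 2: dist = v0:18,v1:inf,v2:0,v3:19,v4:inf,v5:inf,v6:inf,v7:7
step 3: dist = v0:18,v1:inf,v2:0,v3:19,v4:inf,v5:inf,v6:inf,v7:7
step 4: dist = v0:18,v1:inf,v2:0,v3:19,v4:inf,v5:inf,v6:39,v7:7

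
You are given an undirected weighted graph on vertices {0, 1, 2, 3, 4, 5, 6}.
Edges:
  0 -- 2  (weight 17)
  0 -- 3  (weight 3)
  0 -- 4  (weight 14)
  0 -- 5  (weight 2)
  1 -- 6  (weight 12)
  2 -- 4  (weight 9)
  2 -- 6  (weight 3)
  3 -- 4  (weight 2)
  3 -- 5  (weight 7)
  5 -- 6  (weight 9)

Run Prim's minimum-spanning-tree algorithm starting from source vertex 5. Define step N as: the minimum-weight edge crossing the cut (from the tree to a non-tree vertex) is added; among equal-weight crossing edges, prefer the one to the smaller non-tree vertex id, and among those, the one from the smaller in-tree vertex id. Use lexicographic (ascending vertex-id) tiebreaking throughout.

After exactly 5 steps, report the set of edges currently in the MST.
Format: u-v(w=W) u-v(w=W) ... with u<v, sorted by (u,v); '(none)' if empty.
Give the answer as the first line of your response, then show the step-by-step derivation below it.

0-3(w=3) 0-5(w=2) 2-4(w=9) 2-6(w=3) 3-4(w=2)

step 1: add edge 0-5 (w=2); MST = {0-5(w=2)}
step 2: add edge 0-3 (w=3); MST = {0-3(w=3) 0-5(w=2)}
step 3: add edge 3-4 (w=2); MST = {0-3(w=3) 0-5(w=2) 3-4(w=2)}
step 4: add edge 2-4 (w=9); MST = {0-3(w=3) 0-5(w=2) 2-4(w=9) 3-4(w=2)}
step 5: add edge 2-6 (w=3); MST = {0-3(w=3) 0-5(w=2) 2-4(w=9) 2-6(w=3) 3-4(w=2)}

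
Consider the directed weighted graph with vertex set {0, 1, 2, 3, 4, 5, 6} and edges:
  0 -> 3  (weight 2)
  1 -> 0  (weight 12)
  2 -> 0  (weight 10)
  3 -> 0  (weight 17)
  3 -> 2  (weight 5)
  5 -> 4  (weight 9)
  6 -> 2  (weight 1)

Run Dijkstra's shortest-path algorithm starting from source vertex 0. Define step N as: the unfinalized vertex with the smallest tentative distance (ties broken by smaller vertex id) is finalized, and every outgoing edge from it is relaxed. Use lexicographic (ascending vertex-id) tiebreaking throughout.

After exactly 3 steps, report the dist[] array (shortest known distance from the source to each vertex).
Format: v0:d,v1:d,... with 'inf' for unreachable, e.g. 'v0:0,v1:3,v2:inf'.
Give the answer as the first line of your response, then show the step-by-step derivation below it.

v0:0,v1:inf,v2:7,v3:2,v4:inf,v5:inf,v6:inf

step 1: dist = v0:0,v1:inf,v2:inf,v3:2,v4:inf,v5:inf,v6:inf
step 2: dist = v0:0,v1:inf,v2:7,v3:2,v4:inf,v5:inf,v6:inf
step 3: dist = v0:0,v1:inf,v2:7,v3:2,v4:inf,v5:inf,v6:inf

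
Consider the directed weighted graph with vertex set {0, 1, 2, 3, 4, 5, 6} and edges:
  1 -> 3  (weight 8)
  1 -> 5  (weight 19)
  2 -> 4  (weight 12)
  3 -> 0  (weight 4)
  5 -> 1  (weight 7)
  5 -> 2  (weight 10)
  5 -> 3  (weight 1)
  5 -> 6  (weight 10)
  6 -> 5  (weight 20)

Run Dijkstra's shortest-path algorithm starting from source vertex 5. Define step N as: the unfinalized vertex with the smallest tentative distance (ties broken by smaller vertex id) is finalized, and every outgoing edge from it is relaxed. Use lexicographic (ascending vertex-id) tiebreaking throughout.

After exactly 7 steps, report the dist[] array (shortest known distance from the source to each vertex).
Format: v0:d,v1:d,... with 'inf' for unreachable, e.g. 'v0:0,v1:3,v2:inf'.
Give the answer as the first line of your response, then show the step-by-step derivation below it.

v0:5,v1:7,v2:10,v3:1,v4:22,v5:0,v6:10

step 1: dist = v0:inf,v1:7,v2:10,v3:1,v4:inf,v5:0,v6:10
step 2: dist = v0:5,v1:7,v2:10,v3:1,v4:inf,v5:0,v6:10
step 3: dist = v0:5,v1:7,v2:10,v3:1,v4:inf,v5:0,v6:10
step 4: dist = v0:5,v1:7,v2:10,v3:1,v4:inf,v5:0,v6:10
step 5: dist = v0:5,v1:7,v2:10,v3:1,v4:22,v5:0,v6:10
step 6: dist = v0:5,v1:7,v2:10,v3:1,v4:22,v5:0,v6:10
step 7: dist = v0:5,v1:7,v2:10,v3:1,v4:22,v5:0,v6:10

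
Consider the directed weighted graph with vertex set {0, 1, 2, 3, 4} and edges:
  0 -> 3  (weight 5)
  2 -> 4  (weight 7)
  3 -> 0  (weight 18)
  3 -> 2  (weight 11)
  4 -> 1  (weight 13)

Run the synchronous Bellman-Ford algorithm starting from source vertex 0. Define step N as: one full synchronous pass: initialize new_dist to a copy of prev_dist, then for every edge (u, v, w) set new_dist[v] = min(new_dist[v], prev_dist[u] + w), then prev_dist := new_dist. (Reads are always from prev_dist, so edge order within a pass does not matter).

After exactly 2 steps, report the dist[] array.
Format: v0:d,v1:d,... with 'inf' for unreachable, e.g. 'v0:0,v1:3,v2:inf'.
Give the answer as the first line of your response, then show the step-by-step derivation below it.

v0:0,v1:inf,v2:16,v3:5,v4:inf

step 1: dist = v0:0,v1:inf,v2:inf,v3:5,v4:inf
step 2: dist = v0:0,v1:inf,v2:16,v3:5,v4:inf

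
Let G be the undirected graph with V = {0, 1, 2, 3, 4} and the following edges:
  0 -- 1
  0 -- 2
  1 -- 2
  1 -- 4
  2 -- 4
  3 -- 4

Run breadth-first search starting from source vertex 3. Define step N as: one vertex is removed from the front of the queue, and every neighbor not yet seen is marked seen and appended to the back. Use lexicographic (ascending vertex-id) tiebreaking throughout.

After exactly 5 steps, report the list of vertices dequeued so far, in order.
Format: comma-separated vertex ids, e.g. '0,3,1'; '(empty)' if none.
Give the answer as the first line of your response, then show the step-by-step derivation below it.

3,4,1,2,0

step 1: dequeue 3; queue=[4]; order=3
step 2: dequeue 4; queue=[1,2]; order=3,4
step 3: dequeue 1; queue=[2,0]; order=3,4,1
step 4: dequeue 2; queue=[0]; order=3,4,1,2
step 5: dequeue 0; queue=[(empty)]; order=3,4,1,2,0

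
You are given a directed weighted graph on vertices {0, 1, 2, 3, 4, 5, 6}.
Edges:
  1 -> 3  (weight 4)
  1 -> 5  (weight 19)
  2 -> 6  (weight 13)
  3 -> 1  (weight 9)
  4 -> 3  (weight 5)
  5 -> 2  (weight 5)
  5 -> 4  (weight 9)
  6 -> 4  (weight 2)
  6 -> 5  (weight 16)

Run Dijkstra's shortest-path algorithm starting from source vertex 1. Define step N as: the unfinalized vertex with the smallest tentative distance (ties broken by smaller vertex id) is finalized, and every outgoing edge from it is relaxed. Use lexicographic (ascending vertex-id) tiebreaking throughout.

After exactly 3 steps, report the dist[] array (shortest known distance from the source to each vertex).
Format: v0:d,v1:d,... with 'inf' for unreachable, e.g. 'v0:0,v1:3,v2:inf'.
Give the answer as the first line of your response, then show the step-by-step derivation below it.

v0:inf,v1:0,v2:24,v3:4,v4:28,v5:19,v6:inf

step 1: dist = v0:inf,v1:0,v2:inf,v3:4,v4:inf,v5:19,v6:inf
step 2: dist = v0:inf,v1:0,v2:inf,v3:4,v4:inf,v5:19,v6:inf
step 3: dist = v0:inf,v1:0,v2:24,v3:4,v4:28,v5:19,v6:inf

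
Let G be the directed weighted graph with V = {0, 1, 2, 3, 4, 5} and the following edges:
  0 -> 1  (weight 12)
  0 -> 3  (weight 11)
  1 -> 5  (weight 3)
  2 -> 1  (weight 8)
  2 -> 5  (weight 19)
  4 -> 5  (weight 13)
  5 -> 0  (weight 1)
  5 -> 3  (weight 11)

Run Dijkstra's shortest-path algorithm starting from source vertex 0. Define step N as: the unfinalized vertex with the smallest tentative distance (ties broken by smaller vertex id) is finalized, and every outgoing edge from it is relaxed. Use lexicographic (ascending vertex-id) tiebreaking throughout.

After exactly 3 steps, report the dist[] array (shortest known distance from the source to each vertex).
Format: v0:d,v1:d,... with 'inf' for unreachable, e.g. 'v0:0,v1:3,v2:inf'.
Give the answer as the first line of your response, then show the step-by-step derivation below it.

v0:0,v1:12,v2:inf,v3:11,v4:inf,v5:15

step 1: dist = v0:0,v1:12,v2:inf,v3:11,v4:inf,v5:inf
step 2: dist = v0:0,v1:12,v2:inf,v3:11,v4:inf,v5:inf
step 3: dist = v0:0,v1:12,v2:inf,v3:11,v4:inf,v5:15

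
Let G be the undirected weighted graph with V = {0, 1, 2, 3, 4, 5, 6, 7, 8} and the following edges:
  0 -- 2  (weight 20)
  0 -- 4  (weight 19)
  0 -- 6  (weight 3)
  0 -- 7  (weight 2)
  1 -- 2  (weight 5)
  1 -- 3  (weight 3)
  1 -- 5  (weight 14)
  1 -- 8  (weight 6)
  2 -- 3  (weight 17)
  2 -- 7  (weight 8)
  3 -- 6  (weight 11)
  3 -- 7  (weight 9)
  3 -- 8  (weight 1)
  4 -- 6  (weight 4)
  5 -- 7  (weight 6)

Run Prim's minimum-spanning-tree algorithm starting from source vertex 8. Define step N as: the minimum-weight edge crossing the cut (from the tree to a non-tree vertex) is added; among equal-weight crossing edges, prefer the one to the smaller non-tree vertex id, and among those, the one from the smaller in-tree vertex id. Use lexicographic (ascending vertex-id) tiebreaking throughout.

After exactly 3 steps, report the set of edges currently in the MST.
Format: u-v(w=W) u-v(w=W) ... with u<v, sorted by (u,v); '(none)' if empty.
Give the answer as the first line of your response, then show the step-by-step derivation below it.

1-2(w=5) 1-3(w=3) 3-8(w=1)

step 1: add edge 3-8 (w=1); MST = {3-8(w=1)}
step 2: add edge 1-3 (w=3); MST = {1-3(w=3) 3-8(w=1)}
step 3: add edge 1-2 (w=5); MST = {1-2(w=5) 1-3(w=3) 3-8(w=1)}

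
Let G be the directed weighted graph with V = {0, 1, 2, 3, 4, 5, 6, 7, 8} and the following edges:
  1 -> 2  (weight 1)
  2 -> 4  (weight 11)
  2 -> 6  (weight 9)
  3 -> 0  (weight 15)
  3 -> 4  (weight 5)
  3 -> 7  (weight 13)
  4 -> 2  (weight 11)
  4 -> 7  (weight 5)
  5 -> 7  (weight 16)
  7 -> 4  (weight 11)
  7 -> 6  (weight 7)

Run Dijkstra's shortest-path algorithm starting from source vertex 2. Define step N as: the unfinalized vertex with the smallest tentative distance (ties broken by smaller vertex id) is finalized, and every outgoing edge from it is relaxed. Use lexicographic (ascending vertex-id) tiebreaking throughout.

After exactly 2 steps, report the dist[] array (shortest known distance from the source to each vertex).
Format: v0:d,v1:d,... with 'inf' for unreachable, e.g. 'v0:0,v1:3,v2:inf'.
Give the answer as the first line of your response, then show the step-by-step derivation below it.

v0:inf,v1:inf,v2:0,v3:inf,v4:11,v5:inf,v6:9,v7:inf,v8:inf

step 1: dist = v0:inf,v1:inf,v2:0,v3:inf,v4:11,v5:inf,v6:9,v7:inf,v8:inf
step 2: dist = v0:inf,v1:inf,v2:0,v3:inf,v4:11,v5:inf,v6:9,v7:inf,v8:inf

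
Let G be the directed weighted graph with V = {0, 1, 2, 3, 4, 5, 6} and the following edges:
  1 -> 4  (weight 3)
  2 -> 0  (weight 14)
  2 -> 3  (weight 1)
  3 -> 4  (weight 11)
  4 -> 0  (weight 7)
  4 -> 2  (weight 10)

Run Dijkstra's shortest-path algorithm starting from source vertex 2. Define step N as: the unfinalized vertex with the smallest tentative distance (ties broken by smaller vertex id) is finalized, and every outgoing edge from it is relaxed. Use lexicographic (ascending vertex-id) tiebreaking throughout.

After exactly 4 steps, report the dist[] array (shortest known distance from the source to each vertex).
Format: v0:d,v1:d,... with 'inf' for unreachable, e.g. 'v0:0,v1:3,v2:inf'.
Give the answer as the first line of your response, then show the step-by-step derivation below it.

v0:14,v1:inf,v2:0,v3:1,v4:12,v5:inf,v6:inf

step 1: dist = v0:14,v1:inf,v2:0,v3:1,v4:inf,v5:inf,v6:inf
step 2: dist = v0:14,v1:inf,v2:0,v3:1,v4:12,v5:inf,v6:inf
step 3: dist = v0:14,v1:inf,v2:0,v3:1,v4:12,v5:inf,v6:inf
step 4: dist = v0:14,v1:inf,v2:0,v3:1,v4:12,v5:inf,v6:inf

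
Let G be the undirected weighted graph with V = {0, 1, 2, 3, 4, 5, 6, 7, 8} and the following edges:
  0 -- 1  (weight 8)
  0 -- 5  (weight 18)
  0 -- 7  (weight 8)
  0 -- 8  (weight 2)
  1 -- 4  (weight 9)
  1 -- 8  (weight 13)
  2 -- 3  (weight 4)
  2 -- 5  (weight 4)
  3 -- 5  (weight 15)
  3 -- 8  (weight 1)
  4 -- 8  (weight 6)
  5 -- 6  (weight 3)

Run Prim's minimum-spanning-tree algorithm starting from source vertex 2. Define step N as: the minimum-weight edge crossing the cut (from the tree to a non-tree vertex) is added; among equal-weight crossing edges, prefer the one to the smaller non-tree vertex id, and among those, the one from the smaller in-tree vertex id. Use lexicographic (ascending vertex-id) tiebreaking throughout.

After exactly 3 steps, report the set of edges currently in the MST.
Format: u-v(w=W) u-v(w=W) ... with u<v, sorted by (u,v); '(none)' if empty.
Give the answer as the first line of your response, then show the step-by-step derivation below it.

0-8(w=2) 2-3(w=4) 3-8(w=1)

step 1: add edge 2-3 (w=4); MST = {2-3(w=4)}
step 2: add edge 3-8 (w=1); MST = {2-3(w=4) 3-8(w=1)}
step 3: add edge 0-8 (w=2); MST = {0-8(w=2) 2-3(w=4) 3-8(w=1)}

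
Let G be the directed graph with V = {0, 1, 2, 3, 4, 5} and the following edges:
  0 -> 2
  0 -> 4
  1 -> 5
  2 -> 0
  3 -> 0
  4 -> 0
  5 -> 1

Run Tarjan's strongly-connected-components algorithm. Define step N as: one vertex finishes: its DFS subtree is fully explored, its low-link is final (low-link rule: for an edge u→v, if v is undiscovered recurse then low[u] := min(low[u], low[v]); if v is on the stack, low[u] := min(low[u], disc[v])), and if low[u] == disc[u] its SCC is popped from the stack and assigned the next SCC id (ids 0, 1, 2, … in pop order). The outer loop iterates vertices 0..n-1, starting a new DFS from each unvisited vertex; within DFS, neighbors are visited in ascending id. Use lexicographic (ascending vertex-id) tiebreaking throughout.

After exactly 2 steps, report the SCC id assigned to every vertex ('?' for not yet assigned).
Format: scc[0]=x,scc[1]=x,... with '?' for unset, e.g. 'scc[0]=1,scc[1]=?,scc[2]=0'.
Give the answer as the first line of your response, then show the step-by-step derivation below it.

scc[0]=?,scc[1]=?,scc[2]=?,scc[3]=?,scc[4]=?,scc[5]=?

step 1: low=(low[0]=0,low[1]=?,low[2]=0,low[3]=?,low[4]=?,low[5]=?); scc=(scc[0]=?,scc[1]=?,scc[2]=?,scc[3]=?,scc[4]=?,scc[5]=?)
step 2: low=(low[0]=0,low[1]=?,low[2]=0,low[3]=?,low[4]=0,low[5]=?); scc=(scc[0]=?,scc[1]=?,scc[2]=?,scc[3]=?,scc[4]=?,scc[5]=?)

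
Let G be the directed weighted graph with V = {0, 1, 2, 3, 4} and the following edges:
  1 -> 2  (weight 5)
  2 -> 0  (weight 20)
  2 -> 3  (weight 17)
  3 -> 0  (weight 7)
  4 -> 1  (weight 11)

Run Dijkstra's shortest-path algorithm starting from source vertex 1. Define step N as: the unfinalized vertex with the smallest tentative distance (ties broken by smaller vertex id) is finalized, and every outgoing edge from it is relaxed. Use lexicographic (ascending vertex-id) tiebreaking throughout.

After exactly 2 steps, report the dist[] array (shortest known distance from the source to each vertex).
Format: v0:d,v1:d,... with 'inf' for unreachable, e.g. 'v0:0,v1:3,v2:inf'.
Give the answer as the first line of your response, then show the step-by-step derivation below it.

v0:25,v1:0,v2:5,v3:22,v4:inf

step 1: dist = v0:inf,v1:0,v2:5,v3:inf,v4:inf
step 2: dist = v0:25,v1:0,v2:5,v3:22,v4:inf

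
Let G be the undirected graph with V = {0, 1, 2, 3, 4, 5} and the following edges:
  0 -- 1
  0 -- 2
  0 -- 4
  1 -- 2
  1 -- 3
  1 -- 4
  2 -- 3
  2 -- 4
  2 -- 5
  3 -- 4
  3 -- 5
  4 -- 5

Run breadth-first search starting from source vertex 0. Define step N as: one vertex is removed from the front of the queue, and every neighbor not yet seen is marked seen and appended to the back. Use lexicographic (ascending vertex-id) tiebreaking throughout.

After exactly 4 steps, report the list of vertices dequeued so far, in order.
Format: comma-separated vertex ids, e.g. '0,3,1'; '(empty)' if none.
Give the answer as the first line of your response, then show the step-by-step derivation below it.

0,1,2,4

step 1: dequeue 0; queue=[1,2,4]; order=0
step 2: dequeue 1; queue=[2,4,3]; order=0,1
step 3: dequeue 2; queue=[4,3,5]; order=0,1,2
step 4: dequeue 4; queue=[3,5]; order=0,1,2,4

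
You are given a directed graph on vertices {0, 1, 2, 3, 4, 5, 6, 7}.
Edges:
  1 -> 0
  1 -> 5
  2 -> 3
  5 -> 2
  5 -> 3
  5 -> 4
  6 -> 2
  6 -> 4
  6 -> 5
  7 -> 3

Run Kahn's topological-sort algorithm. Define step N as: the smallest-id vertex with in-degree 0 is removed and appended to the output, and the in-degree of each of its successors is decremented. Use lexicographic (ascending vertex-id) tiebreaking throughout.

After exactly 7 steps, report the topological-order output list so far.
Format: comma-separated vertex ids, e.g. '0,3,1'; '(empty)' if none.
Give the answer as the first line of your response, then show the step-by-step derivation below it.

1,0,6,5,2,4,7

step 1: output 1; order=[1]; indeg=(0,0,2,3,2,1,0,0)
step 2: output 0; order=[1,0]; indeg=(0,0,2,3,2,1,0,0)
step 3: output 6; order=[1,0,6]; indeg=(0,0,1,3,1,0,0,0)
step 4: output 5; order=[1,0,6,5]; indeg=(0,0,0,2,0,0,0,0)
step 5: output 2; order=[1,0,6,5,2]; indeg=(0,0,0,1,0,0,0,0)
step 6: output 4; order=[1,0,6,5,2,4]; indeg=(0,0,0,1,0,0,0,0)
step 7: output 7; order=[1,0,6,5,2,4,7]; indeg=(0,0,0,0,0,0,0,0)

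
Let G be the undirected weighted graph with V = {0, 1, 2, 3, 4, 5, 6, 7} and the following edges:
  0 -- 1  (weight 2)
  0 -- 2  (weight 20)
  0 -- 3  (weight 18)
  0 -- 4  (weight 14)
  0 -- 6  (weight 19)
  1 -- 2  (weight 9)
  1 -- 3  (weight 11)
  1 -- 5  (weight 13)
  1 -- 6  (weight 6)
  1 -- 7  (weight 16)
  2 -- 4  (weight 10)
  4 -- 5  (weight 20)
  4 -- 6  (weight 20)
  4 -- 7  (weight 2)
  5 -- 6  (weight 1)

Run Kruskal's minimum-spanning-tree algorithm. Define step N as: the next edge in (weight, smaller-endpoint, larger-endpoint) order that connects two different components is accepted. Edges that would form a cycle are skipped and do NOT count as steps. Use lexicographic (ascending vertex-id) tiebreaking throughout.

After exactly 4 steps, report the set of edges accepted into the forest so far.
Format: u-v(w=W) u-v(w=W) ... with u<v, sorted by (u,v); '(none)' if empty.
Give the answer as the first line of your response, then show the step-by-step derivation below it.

0-1(w=2) 1-6(w=6) 4-7(w=2) 5-6(w=1)

step 1: add edge 5-6 (w=1); MST = {5-6(w=1)}
step 2: add edge 0-1 (w=2); MST = {0-1(w=2) 5-6(w=1)}
step 3: add edge 4-7 (w=2); MST = {0-1(w=2) 4-7(w=2) 5-6(w=1)}
step 4: add edge 1-6 (w=6); MST = {0-1(w=2) 1-6(w=6) 4-7(w=2) 5-6(w=1)}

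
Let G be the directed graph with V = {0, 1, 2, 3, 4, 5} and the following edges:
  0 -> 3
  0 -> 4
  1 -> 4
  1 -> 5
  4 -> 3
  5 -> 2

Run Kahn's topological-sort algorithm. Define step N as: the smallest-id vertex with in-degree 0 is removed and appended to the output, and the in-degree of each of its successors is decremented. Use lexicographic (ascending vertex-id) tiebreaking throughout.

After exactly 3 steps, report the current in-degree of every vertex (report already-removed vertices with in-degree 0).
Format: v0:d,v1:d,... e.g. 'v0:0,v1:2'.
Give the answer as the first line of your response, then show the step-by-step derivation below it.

v0:0,v1:0,v2:1,v3:0,v4:0,v5:0

step 1: output 0; order=[0]; indeg=(0,0,1,1,1,1)
step 2: output 1; order=[0,1]; indeg=(0,0,1,1,0,0)
step 3: output 4; order=[0,1,4]; indeg=(0,0,1,0,0,0)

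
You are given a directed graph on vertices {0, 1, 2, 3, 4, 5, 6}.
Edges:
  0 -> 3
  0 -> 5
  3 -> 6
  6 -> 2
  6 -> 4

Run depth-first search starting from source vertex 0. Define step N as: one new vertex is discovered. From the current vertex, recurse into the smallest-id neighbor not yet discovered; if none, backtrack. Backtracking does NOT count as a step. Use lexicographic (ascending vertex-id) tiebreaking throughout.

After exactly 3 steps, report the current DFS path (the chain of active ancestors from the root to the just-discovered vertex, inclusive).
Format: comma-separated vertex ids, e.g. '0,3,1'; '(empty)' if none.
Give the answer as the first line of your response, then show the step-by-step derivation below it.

0,3,6

step 1: discover 0; path=0; order=0
step 2: discover 3; path=0>3; order=0,3
step 3: discover 6; path=0>3>6; order=0,3,6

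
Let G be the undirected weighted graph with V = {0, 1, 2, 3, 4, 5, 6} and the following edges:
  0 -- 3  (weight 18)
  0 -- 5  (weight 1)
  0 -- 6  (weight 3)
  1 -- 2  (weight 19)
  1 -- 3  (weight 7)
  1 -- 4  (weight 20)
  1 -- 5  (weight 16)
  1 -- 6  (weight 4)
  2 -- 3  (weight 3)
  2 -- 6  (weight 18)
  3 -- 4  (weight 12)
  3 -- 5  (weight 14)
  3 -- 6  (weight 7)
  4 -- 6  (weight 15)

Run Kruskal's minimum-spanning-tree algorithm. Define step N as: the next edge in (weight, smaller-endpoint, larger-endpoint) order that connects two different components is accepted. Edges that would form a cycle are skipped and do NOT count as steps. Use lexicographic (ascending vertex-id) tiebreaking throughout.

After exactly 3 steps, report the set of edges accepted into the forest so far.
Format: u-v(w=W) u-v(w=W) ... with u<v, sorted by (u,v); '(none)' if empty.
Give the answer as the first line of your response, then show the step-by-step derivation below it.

0-5(w=1) 0-6(w=3) 2-3(w=3)

step 1: add edge 0-5 (w=1); MST = {0-5(w=1)}
step 2: add edge 0-6 (w=3); MST = {0-5(w=1) 0-6(w=3)}
step 3: add edge 2-3 (w=3); MST = {0-5(w=1) 0-6(w=3) 2-3(w=3)}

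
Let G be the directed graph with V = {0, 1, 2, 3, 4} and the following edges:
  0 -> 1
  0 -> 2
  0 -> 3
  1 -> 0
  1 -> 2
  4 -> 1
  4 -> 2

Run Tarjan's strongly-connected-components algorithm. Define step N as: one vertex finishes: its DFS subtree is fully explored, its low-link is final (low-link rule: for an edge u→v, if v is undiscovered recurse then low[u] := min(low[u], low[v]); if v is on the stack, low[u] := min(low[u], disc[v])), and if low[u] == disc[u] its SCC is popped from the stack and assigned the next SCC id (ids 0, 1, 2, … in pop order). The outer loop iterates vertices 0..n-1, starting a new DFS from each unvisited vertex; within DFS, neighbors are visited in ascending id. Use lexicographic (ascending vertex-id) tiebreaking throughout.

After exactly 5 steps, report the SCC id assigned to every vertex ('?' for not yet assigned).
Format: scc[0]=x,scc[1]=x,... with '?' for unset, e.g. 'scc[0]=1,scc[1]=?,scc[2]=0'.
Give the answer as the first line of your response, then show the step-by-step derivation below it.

scc[0]=2,scc[1]=2,scc[2]=0,scc[3]=1,scc[4]=3

step 1: low=(low[0]=0,low[1]=0,low[2]=2,low[3]=?,low[4]=?); scc=(scc[0]=?,scc[1]=?,scc[2]=0,scc[3]=?,scc[4]=?)
step 2: low=(low[0]=0,low[1]=0,low[2]=2,low[3]=?,low[4]=?); scc=(scc[0]=?,scc[1]=?,scc[2]=0,scc[3]=?,scc[4]=?)
step 3: low=(low[0]=0,low[1]=0,low[2]=2,low[3]=3,low[4]=?); scc=(scc[0]=?,scc[1]=?,scc[2]=0,scc[3]=1,scc[4]=?)
step 4: low=(low[0]=0,low[1]=0,low[2]=2,low[3]=3,low[4]=?); scc=(scc[0]=2,scc[1]=2,scc[2]=0,scc[3]=1,scc[4]=?)
step 5: low=(low[0]=0,low[1]=0,low[2]=2,low[3]=3,low[4]=4); scc=(scc[0]=2,scc[1]=2,scc[2]=0,scc[3]=1,scc[4]=3)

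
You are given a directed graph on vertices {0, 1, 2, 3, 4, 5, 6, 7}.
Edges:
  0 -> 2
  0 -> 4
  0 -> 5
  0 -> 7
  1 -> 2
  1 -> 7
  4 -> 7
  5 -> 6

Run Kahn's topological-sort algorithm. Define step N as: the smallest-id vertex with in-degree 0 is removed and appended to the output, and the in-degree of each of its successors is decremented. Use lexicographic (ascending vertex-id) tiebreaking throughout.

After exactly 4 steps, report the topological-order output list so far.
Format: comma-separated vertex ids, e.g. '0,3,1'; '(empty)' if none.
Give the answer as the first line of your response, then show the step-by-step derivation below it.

0,1,2,3

step 1: output 0; order=[0]; indeg=(0,0,1,0,0,0,1,2)
step 2: output 1; order=[0,1]; indeg=(0,0,0,0,0,0,1,1)
step 3: output 2; order=[0,1,2]; indeg=(0,0,0,0,0,0,1,1)
step 4: output 3; order=[0,1,2,3]; indeg=(0,0,0,0,0,0,1,1)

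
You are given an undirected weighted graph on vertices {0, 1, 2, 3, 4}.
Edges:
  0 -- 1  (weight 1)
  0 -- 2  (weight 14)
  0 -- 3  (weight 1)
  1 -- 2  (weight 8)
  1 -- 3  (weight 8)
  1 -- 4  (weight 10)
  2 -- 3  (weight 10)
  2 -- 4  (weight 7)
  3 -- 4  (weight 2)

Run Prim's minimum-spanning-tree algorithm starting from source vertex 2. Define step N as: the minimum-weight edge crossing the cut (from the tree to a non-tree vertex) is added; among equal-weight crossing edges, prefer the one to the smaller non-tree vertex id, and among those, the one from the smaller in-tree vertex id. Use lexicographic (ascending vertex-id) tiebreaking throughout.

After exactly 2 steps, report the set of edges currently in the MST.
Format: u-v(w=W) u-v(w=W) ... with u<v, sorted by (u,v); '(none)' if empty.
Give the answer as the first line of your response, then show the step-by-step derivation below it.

2-4(w=7) 3-4(w=2)

step 1: add edge 2-4 (w=7); MST = {2-4(w=7)}
step 2: add edge 3-4 (w=2); MST = {2-4(w=7) 3-4(w=2)}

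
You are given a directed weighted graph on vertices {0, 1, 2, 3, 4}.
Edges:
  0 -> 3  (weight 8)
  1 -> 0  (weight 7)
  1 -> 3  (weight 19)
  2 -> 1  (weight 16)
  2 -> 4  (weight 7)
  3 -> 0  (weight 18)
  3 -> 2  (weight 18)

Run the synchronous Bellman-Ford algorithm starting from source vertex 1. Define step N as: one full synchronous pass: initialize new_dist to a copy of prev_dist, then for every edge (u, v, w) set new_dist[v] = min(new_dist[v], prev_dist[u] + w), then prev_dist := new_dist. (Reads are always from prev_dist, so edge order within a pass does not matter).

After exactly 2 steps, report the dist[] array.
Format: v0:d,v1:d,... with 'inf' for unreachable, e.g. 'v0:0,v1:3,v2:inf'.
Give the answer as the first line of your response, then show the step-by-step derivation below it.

v0:7,v1:0,v2:37,v3:15,v4:inf

step 1: dist = v0:7,v1:0,v2:inf,v3:19,v4:inf
step 2: dist = v0:7,v1:0,v2:37,v3:15,v4:inf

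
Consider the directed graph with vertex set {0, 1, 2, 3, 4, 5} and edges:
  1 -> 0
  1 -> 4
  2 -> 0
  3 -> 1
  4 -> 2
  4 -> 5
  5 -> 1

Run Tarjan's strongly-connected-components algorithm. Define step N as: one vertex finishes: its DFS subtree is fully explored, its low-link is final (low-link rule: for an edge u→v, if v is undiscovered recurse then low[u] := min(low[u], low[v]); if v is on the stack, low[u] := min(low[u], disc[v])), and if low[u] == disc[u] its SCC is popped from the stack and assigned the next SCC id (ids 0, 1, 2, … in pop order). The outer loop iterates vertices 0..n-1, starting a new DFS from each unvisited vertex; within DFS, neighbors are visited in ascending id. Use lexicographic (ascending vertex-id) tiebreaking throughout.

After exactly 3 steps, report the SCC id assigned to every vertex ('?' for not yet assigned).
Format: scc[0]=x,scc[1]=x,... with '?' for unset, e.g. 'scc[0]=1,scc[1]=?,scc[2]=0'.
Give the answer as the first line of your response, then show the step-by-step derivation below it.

scc[0]=0,scc[1]=?,scc[2]=1,scc[3]=?,scc[4]=?,scc[5]=?

step 1: low=(low[0]=0,low[1]=?,low[2]=?,low[3]=?,low[4]=?,low[5]=?); scc=(scc[0]=0,scc[1]=?,scc[2]=?,scc[3]=?,scc[4]=?,scc[5]=?)
step 2: low=(low[0]=0,low[1]=1,low[2]=3,low[3]=?,low[4]=2,low[5]=?); scc=(scc[0]=0,scc[1]=?,scc[2]=1,scc[3]=?,scc[4]=?,scc[5]=?)
step 3: low=(low[0]=0,low[1]=1,low[2]=3,low[3]=?,low[4]=2,low[5]=1); scc=(scc[0]=0,scc[1]=?,scc[2]=1,scc[3]=?,scc[4]=?,scc[5]=?)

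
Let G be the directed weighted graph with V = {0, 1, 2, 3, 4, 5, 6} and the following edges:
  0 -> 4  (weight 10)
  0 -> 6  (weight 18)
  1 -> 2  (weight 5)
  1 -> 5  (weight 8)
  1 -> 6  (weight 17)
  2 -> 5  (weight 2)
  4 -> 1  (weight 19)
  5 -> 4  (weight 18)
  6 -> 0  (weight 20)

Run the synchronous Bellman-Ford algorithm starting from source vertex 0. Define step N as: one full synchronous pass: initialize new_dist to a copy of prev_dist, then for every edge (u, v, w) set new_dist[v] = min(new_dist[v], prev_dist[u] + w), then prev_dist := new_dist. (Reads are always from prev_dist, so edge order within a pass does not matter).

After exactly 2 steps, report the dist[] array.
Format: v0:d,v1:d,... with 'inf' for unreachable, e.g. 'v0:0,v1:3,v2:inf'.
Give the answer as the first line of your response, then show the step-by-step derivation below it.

v0:0,v1:29,v2:inf,v3:inf,v4:10,v5:inf,v6:18

step 1: dist = v0:0,v1:inf,v2:inf,v3:inf,v4:10,v5:inf,v6:18
step 2: dist = v0:0,v1:29,v2:inf,v3:inf,v4:10,v5:inf,v6:18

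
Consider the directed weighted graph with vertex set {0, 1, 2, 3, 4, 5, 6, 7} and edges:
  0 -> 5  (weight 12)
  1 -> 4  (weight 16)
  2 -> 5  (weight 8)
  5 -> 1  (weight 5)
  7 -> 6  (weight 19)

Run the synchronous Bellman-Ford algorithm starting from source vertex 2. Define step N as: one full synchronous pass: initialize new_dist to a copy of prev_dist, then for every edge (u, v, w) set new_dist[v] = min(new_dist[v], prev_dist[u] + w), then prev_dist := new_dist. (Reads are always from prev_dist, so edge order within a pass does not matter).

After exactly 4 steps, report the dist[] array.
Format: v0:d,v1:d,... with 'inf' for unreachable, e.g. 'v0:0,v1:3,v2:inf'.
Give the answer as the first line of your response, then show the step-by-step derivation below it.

v0:inf,v1:13,v2:0,v3:inf,v4:29,v5:8,v6:inf,v7:inf

step 1: dist = v0:inf,v1:inf,v2:0,v3:inf,v4:inf,v5:8,v6:inf,v7:inf
step 2: dist = v0:inf,v1:13,v2:0,v3:inf,v4:inf,v5:8,v6:inf,v7:inf
step 3: dist = v0:inf,v1:13,v2:0,v3:inf,v4:29,v5:8,v6:inf,v7:inf
step 4: dist = v0:inf,v1:13,v2:0,v3:inf,v4:29,v5:8,v6:inf,v7:inf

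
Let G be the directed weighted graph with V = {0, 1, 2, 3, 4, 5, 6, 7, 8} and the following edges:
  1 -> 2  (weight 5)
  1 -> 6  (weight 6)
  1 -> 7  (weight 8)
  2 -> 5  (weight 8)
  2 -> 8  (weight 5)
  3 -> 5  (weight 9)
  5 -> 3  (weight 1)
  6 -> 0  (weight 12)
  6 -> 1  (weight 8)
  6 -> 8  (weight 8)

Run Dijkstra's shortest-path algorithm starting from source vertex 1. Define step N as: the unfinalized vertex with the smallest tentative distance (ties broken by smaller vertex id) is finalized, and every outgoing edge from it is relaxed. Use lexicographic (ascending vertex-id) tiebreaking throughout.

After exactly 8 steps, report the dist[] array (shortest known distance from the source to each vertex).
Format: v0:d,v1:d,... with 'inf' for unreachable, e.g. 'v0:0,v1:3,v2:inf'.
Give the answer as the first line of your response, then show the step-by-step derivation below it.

v0:18,v1:0,v2:5,v3:14,v4:inf,v5:13,v6:6,v7:8,v8:10

step 1: dist = v0:inf,v1:0,v2:5,v3:inf,v4:inf,v5:inf,v6:6,v7:8,v8:inf
step 2: dist = v0:inf,v1:0,v2:5,v3:inf,v4:inf,v5:13,v6:6,v7:8,v8:10
step 3: dist = v0:18,v1:0,v2:5,v3:inf,v4:inf,v5:13,v6:6,v7:8,v8:10
step 4: dist = v0:18,v1:0,v2:5,v3:inf,v4:inf,v5:13,v6:6,v7:8,v8:10
step 5: dist = v0:18,v1:0,v2:5,v3:inf,v4:inf,v5:13,v6:6,v7:8,v8:10
step 6: dist = v0:18,v1:0,v2:5,v3:14,v4:inf,v5:13,v6:6,v7:8,v8:10
step 7: dist = v0:18,v1:0,v2:5,v3:14,v4:inf,v5:13,v6:6,v7:8,v8:10
step 8: dist = v0:18,v1:0,v2:5,v3:14,v4:inf,v5:13,v6:6,v7:8,v8:10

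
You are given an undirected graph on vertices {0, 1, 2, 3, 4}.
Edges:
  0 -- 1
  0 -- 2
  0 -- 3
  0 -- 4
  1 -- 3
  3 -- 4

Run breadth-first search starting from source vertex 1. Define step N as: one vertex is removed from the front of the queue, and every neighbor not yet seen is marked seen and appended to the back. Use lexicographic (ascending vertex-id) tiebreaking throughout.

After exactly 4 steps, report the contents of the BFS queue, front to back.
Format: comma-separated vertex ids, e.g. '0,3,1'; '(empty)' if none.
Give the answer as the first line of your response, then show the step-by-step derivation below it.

4

step 1: dequeue 1; queue=[0,3]; order=1
step 2: dequeue 0; queue=[3,2,4]; order=1,0
step 3: dequeue 3; queue=[2,4]; order=1,0,3
step 4: dequeue 2; queue=[4]; order=1,0,3,2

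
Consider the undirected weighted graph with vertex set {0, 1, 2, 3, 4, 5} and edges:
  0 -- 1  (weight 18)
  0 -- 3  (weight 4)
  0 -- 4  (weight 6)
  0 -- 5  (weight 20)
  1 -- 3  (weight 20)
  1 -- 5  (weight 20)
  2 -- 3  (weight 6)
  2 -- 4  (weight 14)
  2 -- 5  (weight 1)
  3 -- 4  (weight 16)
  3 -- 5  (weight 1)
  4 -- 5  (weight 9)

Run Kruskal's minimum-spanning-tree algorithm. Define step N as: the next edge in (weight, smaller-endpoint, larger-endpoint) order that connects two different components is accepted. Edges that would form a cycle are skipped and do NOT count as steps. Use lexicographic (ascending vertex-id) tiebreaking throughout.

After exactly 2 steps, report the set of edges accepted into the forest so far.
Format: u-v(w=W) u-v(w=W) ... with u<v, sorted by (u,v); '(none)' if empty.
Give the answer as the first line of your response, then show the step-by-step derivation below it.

2-5(w=1) 3-5(w=1)

step 1: add edge 2-5 (w=1); MST = {2-5(w=1)}
step 2: add edge 3-5 (w=1); MST = {2-5(w=1) 3-5(w=1)}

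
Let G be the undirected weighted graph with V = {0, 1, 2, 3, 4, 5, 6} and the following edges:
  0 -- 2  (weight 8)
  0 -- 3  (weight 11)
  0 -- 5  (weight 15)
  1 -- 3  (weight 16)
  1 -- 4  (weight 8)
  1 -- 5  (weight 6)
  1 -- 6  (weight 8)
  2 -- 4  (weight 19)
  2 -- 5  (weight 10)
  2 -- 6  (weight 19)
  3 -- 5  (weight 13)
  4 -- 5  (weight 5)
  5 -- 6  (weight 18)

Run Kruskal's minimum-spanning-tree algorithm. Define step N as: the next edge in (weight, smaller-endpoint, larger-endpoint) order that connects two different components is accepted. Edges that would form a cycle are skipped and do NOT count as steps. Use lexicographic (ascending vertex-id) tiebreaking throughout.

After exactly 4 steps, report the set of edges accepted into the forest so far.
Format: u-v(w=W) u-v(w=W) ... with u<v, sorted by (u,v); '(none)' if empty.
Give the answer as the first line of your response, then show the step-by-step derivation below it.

0-2(w=8) 1-5(w=6) 1-6(w=8) 4-5(w=5)

step 1: add edge 4-5 (w=5); MST = {4-5(w=5)}
step 2: add edge 1-5 (w=6); MST = {1-5(w=6) 4-5(w=5)}
step 3: add edge 0-2 (w=8); MST = {0-2(w=8) 1-5(w=6) 4-5(w=5)}
step 4: add edge 1-6 (w=8); MST = {0-2(w=8) 1-5(w=6) 1-6(w=8) 4-5(w=5)}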